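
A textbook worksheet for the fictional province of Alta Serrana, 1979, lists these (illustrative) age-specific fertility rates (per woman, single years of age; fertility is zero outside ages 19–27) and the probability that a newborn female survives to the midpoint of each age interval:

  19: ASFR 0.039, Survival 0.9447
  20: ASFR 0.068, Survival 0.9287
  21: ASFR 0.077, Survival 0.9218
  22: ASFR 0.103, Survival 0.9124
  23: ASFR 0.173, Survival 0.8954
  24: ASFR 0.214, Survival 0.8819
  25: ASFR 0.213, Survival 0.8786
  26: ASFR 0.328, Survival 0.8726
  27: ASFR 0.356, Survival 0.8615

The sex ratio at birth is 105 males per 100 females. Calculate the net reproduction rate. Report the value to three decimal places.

Proportion female at birth = 100 / (100 + 105) = 0.48780.
Weighting each age-specific rate by interval width and survival:
  19: 1 × 0.039 × 0.9447 = 0.03684
  20: 1 × 0.068 × 0.9287 = 0.06315
  21: 1 × 0.077 × 0.9218 = 0.07098
  22: 1 × 0.103 × 0.9124 = 0.09398
  23: 1 × 0.173 × 0.8954 = 0.15490
  24: 1 × 0.214 × 0.8819 = 0.18873
  25: 1 × 0.213 × 0.8786 = 0.18714
  26: 1 × 0.328 × 0.8726 = 0.28621
  27: 1 × 0.356 × 0.8615 = 0.30669
Sum = 1.38862
NRR = 0.48780 × 1.38862 = 0.67737
With NRR below 1 the population is below replacement fertility.

0.677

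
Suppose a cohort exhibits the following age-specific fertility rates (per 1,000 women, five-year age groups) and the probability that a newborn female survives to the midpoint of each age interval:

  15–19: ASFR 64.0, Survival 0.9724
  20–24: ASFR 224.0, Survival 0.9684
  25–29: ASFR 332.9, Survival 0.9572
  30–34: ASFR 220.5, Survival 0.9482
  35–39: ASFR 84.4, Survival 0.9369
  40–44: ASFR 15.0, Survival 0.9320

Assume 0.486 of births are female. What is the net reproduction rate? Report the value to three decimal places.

Proportion female at birth = 0.486.
Each age group contributes 5 × ASFR × survival:
  15–19: 5 × 64.0/1000 × 0.9724 = 0.31117
  20–24: 5 × 224.0/1000 × 0.9684 = 1.08461
  25–29: 5 × 332.9/1000 × 0.9572 = 1.59326
  30–34: 5 × 220.5/1000 × 0.9482 = 1.04539
  35–39: 5 × 84.4/1000 × 0.9369 = 0.39537
  40–44: 5 × 15.0/1000 × 0.9320 = 0.06990
Sum = 4.49970
NRR = 0.486 × 4.49970 = 2.18685

2.187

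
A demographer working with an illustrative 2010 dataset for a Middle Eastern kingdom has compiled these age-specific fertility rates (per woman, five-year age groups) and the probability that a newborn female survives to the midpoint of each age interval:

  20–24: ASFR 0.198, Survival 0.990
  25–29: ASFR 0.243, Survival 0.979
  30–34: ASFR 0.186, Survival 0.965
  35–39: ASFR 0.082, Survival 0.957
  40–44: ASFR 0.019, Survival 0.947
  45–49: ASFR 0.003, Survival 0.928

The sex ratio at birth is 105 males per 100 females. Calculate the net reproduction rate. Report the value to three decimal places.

Proportion female at birth = 100 / (100 + 105) = 0.48780.
Weighting each age-specific rate by interval width and survival:
  20–24: 5 × 0.198 × 0.990 = 0.98010
  25–29: 5 × 0.243 × 0.979 = 1.18949
  30–34: 5 × 0.186 × 0.965 = 0.89745
  35–39: 5 × 0.082 × 0.957 = 0.39237
  40–44: 5 × 0.019 × 0.947 = 0.08997
  45–49: 5 × 0.003 × 0.928 = 0.01392
Sum = 3.56330
NRR = 0.48780 × 3.56330 = 1.73818
NRR > 1, so each generation more than replaces itself.

1.738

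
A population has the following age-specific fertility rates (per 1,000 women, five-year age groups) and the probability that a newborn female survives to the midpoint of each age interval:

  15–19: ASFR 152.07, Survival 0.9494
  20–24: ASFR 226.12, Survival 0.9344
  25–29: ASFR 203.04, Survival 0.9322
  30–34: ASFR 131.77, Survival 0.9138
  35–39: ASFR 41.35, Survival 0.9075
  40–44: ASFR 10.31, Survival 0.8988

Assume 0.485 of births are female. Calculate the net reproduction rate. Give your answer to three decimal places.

1.727

Proportion female at birth = 0.485.
Per-age-group product (5 × ASFR × survival probability):
  15–19: 5 × 152.07/1000 × 0.9494 = 0.72188
  20–24: 5 × 226.12/1000 × 0.9344 = 1.05643
  25–29: 5 × 203.04/1000 × 0.9322 = 0.94637
  30–34: 5 × 131.77/1000 × 0.9138 = 0.60206
  35–39: 5 × 41.35/1000 × 0.9075 = 0.18763
  40–44: 5 × 10.31/1000 × 0.8988 = 0.04633
Sum = 3.56070
NRR = 0.485 × 3.56070 = 1.72694
With NRR above 1 the population is above replacement fertility.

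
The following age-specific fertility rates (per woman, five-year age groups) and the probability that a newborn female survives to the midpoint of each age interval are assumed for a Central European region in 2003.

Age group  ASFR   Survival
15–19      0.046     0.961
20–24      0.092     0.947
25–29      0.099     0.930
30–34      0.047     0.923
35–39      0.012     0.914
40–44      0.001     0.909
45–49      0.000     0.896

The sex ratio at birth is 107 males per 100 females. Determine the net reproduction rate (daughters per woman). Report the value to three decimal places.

Proportion female at birth = 100 / (100 + 107) = 0.48309.
Survival-weighted fertility by age (5·fₓ·Sₓ):
  15–19: 5 × 0.046 × 0.961 = 0.22103
  20–24: 5 × 0.092 × 0.947 = 0.43562
  25–29: 5 × 0.099 × 0.930 = 0.46035
  30–34: 5 × 0.047 × 0.923 = 0.21691
  35–39: 5 × 0.012 × 0.914 = 0.05484
  40–44: 5 × 0.001 × 0.909 = 0.00455
  45–49: 5 × 0.000 × 0.896 = 0.00000
Sum = 1.39330
NRR = 0.48309 × 1.39330 = 0.67309

0.673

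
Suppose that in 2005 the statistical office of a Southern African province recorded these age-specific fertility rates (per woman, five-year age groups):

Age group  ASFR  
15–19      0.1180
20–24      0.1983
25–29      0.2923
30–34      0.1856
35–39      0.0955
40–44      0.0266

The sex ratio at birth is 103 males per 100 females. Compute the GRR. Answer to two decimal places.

2.26

Proportion female at birth = 100 / (100 + 103) = 0.49261.
Sum of ASFRs = 0.1180 + 0.1983 + 0.2923 + 0.1856 + 0.0955 + 0.0266 = 0.9163
TFR = 5 × 0.9163 = 4.5815
GRR = 0.49261 × 4.5815 = 2.25689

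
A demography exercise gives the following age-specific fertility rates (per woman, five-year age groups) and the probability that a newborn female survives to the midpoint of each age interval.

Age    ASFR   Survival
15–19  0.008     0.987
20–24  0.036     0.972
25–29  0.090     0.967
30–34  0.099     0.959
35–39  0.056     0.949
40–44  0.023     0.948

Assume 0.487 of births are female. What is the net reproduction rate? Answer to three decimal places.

Proportion female at birth = 0.487.
Survival-weighted fertility by age (5·fₓ·Sₓ):
  15–19: 5 × 0.008 × 0.987 = 0.03948
  20–24: 5 × 0.036 × 0.972 = 0.17496
  25–29: 5 × 0.090 × 0.967 = 0.43515
  30–34: 5 × 0.099 × 0.959 = 0.47471
  35–39: 5 × 0.056 × 0.949 = 0.26572
  40–44: 5 × 0.023 × 0.948 = 0.10902
Sum = 1.49904
NRR = 0.487 × 1.49904 = 0.73003
NRR < 1, so the cohort does not fully replace itself.

0.730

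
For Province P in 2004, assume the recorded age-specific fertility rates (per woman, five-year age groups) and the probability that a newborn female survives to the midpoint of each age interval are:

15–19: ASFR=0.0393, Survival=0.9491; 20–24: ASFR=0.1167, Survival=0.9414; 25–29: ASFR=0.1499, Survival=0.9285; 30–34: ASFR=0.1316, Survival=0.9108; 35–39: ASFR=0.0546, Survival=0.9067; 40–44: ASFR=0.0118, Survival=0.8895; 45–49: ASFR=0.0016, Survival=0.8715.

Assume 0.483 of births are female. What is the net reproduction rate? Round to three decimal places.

1.129

Proportion female at birth = 0.483.
Per-age-group product (5 × ASFR × survival probability):
  15–19: 5 × 0.0393 × 0.9491 = 0.18650
  20–24: 5 × 0.1167 × 0.9414 = 0.54931
  25–29: 5 × 0.1499 × 0.9285 = 0.69591
  30–34: 5 × 0.1316 × 0.9108 = 0.59931
  35–39: 5 × 0.0546 × 0.9067 = 0.24753
  40–44: 5 × 0.0118 × 0.8895 = 0.05248
  45–49: 5 × 0.0016 × 0.8715 = 0.00697
Sum = 2.33801
NRR = 0.483 × 2.33801 = 1.12926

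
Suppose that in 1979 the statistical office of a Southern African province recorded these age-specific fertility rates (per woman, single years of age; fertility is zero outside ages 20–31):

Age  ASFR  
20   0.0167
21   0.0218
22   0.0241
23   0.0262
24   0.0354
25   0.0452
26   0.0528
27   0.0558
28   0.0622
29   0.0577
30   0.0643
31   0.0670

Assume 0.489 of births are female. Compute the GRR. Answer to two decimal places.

0.26

Proportion female at birth = 0.489.
Sum of ASFRs = 0.0167 + 0.0218 + 0.0241 + 0.0262 + 0.0354 + 0.0452 + 0.0528 + 0.0558 + 0.0622 + 0.0577 + 0.0643 + 0.0670 = 0.5292
TFR = 0.5292
GRR = 0.489 × 0.5292 = 0.25878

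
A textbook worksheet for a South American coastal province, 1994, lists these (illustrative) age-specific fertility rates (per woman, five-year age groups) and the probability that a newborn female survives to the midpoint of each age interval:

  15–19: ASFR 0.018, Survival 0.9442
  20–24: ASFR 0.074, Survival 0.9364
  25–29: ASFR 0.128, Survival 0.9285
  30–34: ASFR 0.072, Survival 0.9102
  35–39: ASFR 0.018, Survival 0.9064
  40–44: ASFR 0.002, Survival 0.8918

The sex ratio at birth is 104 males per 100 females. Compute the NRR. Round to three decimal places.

0.708

Proportion female at birth = 100 / (100 + 104) = 0.49020.
Survival-weighted fertility by age (5·fₓ·Sₓ):
  15–19: 5 × 0.018 × 0.9442 = 0.08498
  20–24: 5 × 0.074 × 0.9364 = 0.34647
  25–29: 5 × 0.128 × 0.9285 = 0.59424
  30–34: 5 × 0.072 × 0.9102 = 0.32767
  35–39: 5 × 0.018 × 0.9064 = 0.08158
  40–44: 5 × 0.002 × 0.8918 = 0.00892
Sum = 1.44386
NRR = 0.49020 × 1.44386 = 0.70778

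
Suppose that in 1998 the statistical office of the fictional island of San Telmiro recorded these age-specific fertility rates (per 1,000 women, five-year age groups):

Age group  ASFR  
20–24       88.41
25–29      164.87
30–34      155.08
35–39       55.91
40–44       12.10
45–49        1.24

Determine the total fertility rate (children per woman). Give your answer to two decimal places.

2.39

Sum of ASFRs = 88.41 + 164.87 + 155.08 + 55.91 + 12.10 + 1.24 = 477.61
TFR = 5 × 477.61 / 1000 = 2.38805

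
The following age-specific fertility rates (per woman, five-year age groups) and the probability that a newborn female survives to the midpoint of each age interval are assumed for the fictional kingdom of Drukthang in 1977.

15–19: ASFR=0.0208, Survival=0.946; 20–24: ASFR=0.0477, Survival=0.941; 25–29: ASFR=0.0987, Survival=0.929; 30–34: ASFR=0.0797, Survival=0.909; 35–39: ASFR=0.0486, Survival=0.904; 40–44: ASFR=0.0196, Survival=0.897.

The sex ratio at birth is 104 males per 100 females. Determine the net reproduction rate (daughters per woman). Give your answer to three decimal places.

0.711

Proportion female at birth = 100 / (100 + 104) = 0.49020.
Per-age-group product (5 × ASFR × survival probability):
  15–19: 5 × 0.0208 × 0.946 = 0.09838
  20–24: 5 × 0.0477 × 0.941 = 0.22443
  25–29: 5 × 0.0987 × 0.929 = 0.45846
  30–34: 5 × 0.0797 × 0.909 = 0.36224
  35–39: 5 × 0.0486 × 0.904 = 0.21967
  40–44: 5 × 0.0196 × 0.897 = 0.08791
Sum = 1.45109
NRR = 0.49020 × 1.45109 = 0.71132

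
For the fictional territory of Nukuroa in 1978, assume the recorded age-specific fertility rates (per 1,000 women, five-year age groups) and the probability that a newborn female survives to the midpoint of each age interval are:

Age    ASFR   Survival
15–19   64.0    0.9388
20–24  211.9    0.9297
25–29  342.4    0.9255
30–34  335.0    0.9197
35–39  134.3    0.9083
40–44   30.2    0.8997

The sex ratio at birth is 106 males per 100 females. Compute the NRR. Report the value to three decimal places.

Proportion female at birth = 100 / (100 + 106) = 0.48544.
Each age group contributes 5 × ASFR × survival:
  15–19: 5 × 64.0/1000 × 0.9388 = 0.30042
  20–24: 5 × 211.9/1000 × 0.9297 = 0.98502
  25–29: 5 × 342.4/1000 × 0.9255 = 1.58446
  30–34: 5 × 335.0/1000 × 0.9197 = 1.54050
  35–39: 5 × 134.3/1000 × 0.9083 = 0.60992
  40–44: 5 × 30.2/1000 × 0.8997 = 0.13585
Sum = 5.15617
NRR = 0.48544 × 5.15617 = 2.50301

2.503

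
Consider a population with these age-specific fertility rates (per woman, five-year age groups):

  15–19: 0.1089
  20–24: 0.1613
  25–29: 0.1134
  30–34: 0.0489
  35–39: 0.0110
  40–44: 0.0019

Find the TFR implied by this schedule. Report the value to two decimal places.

Sum of ASFRs = 0.1089 + 0.1613 + 0.1134 + 0.0489 + 0.0110 + 0.0019 = 0.4454
TFR = 5 × 0.4454 = 2.227

2.23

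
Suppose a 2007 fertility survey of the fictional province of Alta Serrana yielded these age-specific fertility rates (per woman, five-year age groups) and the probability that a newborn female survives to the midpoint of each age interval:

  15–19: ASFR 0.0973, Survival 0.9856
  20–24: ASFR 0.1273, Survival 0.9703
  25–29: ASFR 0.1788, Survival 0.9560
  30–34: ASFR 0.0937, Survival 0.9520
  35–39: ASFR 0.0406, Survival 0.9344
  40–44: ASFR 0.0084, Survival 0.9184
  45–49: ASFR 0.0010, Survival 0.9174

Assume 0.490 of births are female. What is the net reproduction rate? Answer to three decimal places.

1.289

Proportion female at birth = 0.490.
Per-age-group product (5 × ASFR × survival probability):
  15–19: 5 × 0.0973 × 0.9856 = 0.47949
  20–24: 5 × 0.1273 × 0.9703 = 0.61760
  25–29: 5 × 0.1788 × 0.9560 = 0.85466
  30–34: 5 × 0.0937 × 0.9520 = 0.44601
  35–39: 5 × 0.0406 × 0.9344 = 0.18968
  40–44: 5 × 0.0084 × 0.9184 = 0.03857
  45–49: 5 × 0.0010 × 0.9174 = 0.00459
Sum = 2.63060
NRR = 0.490 × 2.63060 = 1.28899
An NRR exceeding 1 indicates intrinsic growth under these rates.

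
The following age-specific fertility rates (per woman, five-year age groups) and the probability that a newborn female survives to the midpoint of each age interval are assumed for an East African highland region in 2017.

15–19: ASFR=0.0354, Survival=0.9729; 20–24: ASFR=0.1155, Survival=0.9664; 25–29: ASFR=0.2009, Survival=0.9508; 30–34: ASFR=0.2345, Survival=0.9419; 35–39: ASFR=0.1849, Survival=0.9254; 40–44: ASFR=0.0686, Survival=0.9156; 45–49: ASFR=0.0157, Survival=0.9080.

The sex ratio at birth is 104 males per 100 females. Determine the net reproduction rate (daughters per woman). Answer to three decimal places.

1.976

Proportion female at birth = 100 / (100 + 104) = 0.49020.
Survival-weighted fertility by age (5·fₓ·Sₓ):
  15–19: 5 × 0.0354 × 0.9729 = 0.17220
  20–24: 5 × 0.1155 × 0.9664 = 0.55810
  25–29: 5 × 0.2009 × 0.9508 = 0.95508
  30–34: 5 × 0.2345 × 0.9419 = 1.10438
  35–39: 5 × 0.1849 × 0.9254 = 0.85553
  40–44: 5 × 0.0686 × 0.9156 = 0.31405
  45–49: 5 × 0.0157 × 0.9080 = 0.07128
Sum = 4.03062
NRR = 0.49020 × 4.03062 = 1.97581
An NRR exceeding 1 indicates intrinsic growth under these rates.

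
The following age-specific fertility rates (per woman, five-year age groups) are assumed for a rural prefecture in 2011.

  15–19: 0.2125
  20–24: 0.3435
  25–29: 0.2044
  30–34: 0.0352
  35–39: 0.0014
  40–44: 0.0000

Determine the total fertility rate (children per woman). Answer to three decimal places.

Sum of ASFRs = 0.2125 + 0.3435 + 0.2044 + 0.0352 + 0.0014 + 0.0000 = 0.7970
TFR = 5 × 0.7970 = 3.985

3.985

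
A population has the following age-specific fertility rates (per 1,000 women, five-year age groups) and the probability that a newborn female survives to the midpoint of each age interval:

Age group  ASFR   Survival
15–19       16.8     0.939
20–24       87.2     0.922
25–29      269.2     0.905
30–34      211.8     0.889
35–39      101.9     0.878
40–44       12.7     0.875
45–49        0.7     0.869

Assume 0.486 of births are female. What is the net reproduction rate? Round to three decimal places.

Proportion female at birth = 0.486.
Weighting each age-specific rate by interval width and survival:
  15–19: 5 × 16.8/1000 × 0.939 = 0.07888
  20–24: 5 × 87.2/1000 × 0.922 = 0.40199
  25–29: 5 × 269.2/1000 × 0.905 = 1.21813
  30–34: 5 × 211.8/1000 × 0.889 = 0.94145
  35–39: 5 × 101.9/1000 × 0.878 = 0.44734
  40–44: 5 × 12.7/1000 × 0.875 = 0.05556
  45–49: 5 × 0.7/1000 × 0.869 = 0.00304
Sum = 3.14639
NRR = 0.486 × 3.14639 = 1.52915

1.529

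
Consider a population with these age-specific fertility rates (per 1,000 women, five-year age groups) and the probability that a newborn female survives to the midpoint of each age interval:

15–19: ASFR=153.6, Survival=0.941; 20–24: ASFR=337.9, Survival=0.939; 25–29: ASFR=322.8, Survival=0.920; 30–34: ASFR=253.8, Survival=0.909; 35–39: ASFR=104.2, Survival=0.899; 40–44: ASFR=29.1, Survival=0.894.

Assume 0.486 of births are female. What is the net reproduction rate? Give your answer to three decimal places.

2.695

Proportion female at birth = 0.486.
Weighting each age-specific rate by interval width and survival:
  15–19: 5 × 153.6/1000 × 0.941 = 0.72269
  20–24: 5 × 337.9/1000 × 0.939 = 1.58644
  25–29: 5 × 322.8/1000 × 0.920 = 1.48488
  30–34: 5 × 253.8/1000 × 0.909 = 1.15352
  35–39: 5 × 104.2/1000 × 0.899 = 0.46838
  40–44: 5 × 29.1/1000 × 0.894 = 0.13008
Sum = 5.54599
NRR = 0.486 × 5.54599 = 2.69535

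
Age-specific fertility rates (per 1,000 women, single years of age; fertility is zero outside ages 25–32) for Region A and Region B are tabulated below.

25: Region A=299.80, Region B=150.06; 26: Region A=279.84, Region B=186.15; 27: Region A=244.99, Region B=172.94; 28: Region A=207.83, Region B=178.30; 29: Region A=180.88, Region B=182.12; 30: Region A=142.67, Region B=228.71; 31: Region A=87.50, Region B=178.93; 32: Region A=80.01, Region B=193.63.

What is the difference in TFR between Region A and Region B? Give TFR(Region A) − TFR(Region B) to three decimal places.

0.053

Region A:
  Sum of ASFRs = 299.80 + 279.84 + 244.99 + 207.83 + 180.88 + 142.67 + 87.50 + 80.01 = 1523.52
  TFR = 1523.52 / 1000 = 1.52352
Region B:
  Sum of ASFRs = 150.06 + 186.15 + 172.94 + 178.30 + 182.12 + 228.71 + 178.93 + 193.63 = 1470.84
  TFR = 1470.84 / 1000 = 1.47084
Difference = 1.52352 − 1.47084 = 0.05268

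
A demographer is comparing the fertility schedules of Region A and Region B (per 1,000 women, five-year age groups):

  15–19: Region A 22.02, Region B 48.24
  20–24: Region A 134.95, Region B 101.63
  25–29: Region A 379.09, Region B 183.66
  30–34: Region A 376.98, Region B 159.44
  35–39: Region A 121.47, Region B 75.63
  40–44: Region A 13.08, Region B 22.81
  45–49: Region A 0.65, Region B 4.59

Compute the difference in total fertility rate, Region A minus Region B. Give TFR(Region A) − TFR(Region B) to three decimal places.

Region A:
  Sum of ASFRs = 22.02 + 134.95 + 379.09 + 376.98 + 121.47 + 13.08 + 0.65 = 1048.24
  TFR = 5 × 1048.24 / 1000 = 5.2412
Region B:
  Sum of ASFRs = 48.24 + 101.63 + 183.66 + 159.44 + 75.63 + 22.81 + 4.59 = 596.00
  TFR = 5 × 596.00 / 1000 = 2.98
Difference = 5.2412 − 2.98 = 2.2612

2.261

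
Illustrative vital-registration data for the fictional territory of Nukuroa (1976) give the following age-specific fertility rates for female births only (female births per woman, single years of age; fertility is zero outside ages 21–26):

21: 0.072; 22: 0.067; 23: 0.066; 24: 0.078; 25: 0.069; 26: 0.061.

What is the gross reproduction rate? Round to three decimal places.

Sum of female ASFRs = 0.072 + 0.067 + 0.066 + 0.078 + 0.069 + 0.061 = 0.413
GRR = 0.413

0.413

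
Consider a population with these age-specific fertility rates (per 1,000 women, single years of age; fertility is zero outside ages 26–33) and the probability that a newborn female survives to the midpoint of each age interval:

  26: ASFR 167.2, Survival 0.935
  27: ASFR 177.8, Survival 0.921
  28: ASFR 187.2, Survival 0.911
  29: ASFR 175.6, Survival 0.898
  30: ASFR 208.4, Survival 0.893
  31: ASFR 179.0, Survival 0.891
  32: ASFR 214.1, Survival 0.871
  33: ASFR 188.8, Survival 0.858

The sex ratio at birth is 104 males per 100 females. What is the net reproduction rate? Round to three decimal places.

0.658

Proportion female at birth = 100 / (100 + 104) = 0.49020.
Per-age-group product (1 × ASFR × survival probability):
  26: 1 × 167.2/1000 × 0.935 = 0.15633
  27: 1 × 177.8/1000 × 0.921 = 0.16375
  28: 1 × 187.2/1000 × 0.911 = 0.17054
  29: 1 × 175.6/1000 × 0.898 = 0.15769
  30: 1 × 208.4/1000 × 0.893 = 0.18610
  31: 1 × 179.0/1000 × 0.891 = 0.15949
  32: 1 × 214.1/1000 × 0.871 = 0.18648
  33: 1 × 188.8/1000 × 0.858 = 0.16199
Sum = 1.34237
NRR = 0.49020 × 1.34237 = 0.65803
An NRR under 1 implies long-run decline under these rates.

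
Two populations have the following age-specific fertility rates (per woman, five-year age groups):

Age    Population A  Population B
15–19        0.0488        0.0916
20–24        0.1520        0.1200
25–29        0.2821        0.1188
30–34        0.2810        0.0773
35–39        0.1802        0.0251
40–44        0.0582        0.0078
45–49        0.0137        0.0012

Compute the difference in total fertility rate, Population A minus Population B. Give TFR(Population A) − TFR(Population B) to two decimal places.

Population A:
  Sum of ASFRs = 0.0488 + 0.1520 + 0.2821 + 0.2810 + 0.1802 + 0.0582 + 0.0137 = 1.0160
  TFR = 5 × 1.0160 = 5.08
Population B:
  Sum of ASFRs = 0.0916 + 0.1200 + 0.1188 + 0.0773 + 0.0251 + 0.0078 + 0.0012 = 0.4418
  TFR = 5 × 0.4418 = 2.209
Difference = 5.08 − 2.209 = 2.871

2.87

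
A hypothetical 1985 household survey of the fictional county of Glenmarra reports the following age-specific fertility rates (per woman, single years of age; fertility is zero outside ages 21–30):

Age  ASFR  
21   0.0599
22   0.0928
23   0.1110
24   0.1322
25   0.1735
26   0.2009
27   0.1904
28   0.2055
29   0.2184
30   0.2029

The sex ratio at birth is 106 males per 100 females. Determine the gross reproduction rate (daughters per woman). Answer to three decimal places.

Proportion female at birth = 100 / (100 + 106) = 0.48544.
Sum of ASFRs = 0.0599 + 0.0928 + 0.1110 + 0.1322 + 0.1735 + 0.2009 + 0.1904 + 0.2055 + 0.2184 + 0.2029 = 1.5875
TFR = 1.5875
GRR = 0.48544 × 1.5875 = 0.77064

0.771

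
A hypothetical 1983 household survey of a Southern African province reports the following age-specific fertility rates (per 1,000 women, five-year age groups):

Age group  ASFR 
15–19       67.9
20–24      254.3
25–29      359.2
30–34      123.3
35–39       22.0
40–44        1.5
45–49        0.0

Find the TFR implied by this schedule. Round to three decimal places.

Sum of ASFRs = 67.9 + 254.3 + 359.2 + 123.3 + 22.0 + 1.5 + 0.0 = 828.2
TFR = 5 × 828.2 / 1000 = 4.141

4.141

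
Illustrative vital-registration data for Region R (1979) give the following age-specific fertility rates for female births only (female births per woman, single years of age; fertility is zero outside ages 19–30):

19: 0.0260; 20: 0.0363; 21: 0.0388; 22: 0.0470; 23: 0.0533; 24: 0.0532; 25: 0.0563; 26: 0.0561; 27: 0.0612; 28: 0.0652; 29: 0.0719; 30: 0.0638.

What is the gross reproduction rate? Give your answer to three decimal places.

Sum of female ASFRs = 0.0260 + 0.0363 + 0.0388 + 0.0470 + 0.0533 + 0.0532 + 0.0563 + 0.0561 + 0.0612 + 0.0652 + 0.0719 + 0.0638 = 0.6291
GRR = 0.6291

0.629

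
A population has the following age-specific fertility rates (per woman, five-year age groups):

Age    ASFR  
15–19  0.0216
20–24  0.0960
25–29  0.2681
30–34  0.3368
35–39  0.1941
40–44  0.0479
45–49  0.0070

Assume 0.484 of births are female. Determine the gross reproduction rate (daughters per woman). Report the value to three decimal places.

2.351

Proportion female at birth = 0.484.
Sum of ASFRs = 0.0216 + 0.0960 + 0.2681 + 0.3368 + 0.1941 + 0.0479 + 0.0070 = 0.9715
TFR = 5 × 0.9715 = 4.8575
GRR = 0.484 × 4.8575 = 2.35103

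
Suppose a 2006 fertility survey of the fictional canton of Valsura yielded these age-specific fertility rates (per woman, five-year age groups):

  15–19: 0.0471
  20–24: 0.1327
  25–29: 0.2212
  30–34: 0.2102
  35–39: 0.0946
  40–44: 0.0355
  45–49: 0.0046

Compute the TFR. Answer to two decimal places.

Sum of ASFRs = 0.0471 + 0.1327 + 0.2212 + 0.2102 + 0.0946 + 0.0355 + 0.0046 = 0.7459
TFR = 5 × 0.7459 = 3.7295

3.73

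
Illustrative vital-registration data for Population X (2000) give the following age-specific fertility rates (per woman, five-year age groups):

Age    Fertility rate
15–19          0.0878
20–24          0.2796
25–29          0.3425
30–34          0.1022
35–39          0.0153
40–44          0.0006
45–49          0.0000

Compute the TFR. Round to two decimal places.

4.14

Sum of ASFRs = 0.0878 + 0.2796 + 0.3425 + 0.1022 + 0.0153 + 0.0006 + 0.0000 = 0.8280
TFR = 5 × 0.8280 = 4.14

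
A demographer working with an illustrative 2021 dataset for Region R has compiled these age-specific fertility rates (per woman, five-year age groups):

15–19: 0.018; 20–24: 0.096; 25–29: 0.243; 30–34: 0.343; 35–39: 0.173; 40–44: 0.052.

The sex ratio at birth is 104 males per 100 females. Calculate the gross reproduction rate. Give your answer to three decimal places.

2.267

Proportion female at birth = 100 / (100 + 104) = 0.49020.
Sum of ASFRs = 0.018 + 0.096 + 0.243 + 0.343 + 0.173 + 0.052 = 0.925
TFR = 5 × 0.925 = 4.625
GRR = 0.49020 × 4.625 = 2.26718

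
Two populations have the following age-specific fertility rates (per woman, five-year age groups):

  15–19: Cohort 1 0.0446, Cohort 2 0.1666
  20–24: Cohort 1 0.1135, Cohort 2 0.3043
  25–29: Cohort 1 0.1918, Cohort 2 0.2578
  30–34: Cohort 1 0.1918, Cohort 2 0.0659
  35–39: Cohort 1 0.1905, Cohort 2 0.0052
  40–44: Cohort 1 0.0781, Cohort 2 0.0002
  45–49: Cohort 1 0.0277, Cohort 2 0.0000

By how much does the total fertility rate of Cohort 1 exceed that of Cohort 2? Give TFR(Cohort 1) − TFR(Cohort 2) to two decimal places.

Cohort 1:
  Sum of ASFRs = 0.0446 + 0.1135 + 0.1918 + 0.1918 + 0.1905 + 0.0781 + 0.0277 = 0.8380
  TFR = 5 × 0.8380 = 4.19
Cohort 2:
  Sum of ASFRs = 0.1666 + 0.3043 + 0.2578 + 0.0659 + 0.0052 + 0.0002 + 0.0000 = 0.8000
  TFR = 5 × 0.8000 = 4
Difference = 4.19 − 4 = 0.19

0.19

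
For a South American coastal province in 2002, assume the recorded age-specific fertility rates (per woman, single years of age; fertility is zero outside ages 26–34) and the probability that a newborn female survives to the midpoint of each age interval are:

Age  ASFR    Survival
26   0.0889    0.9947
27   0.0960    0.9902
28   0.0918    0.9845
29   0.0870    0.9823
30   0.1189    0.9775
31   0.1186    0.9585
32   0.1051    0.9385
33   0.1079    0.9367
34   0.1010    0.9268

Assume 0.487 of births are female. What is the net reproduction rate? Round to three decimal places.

0.430

Proportion female at birth = 0.487.
Survival-weighted fertility by age (1·fₓ·Sₓ):
  26: 1 × 0.0889 × 0.9947 = 0.08843
  27: 1 × 0.0960 × 0.9902 = 0.09506
  28: 1 × 0.0918 × 0.9845 = 0.09038
  29: 1 × 0.0870 × 0.9823 = 0.08546
  30: 1 × 0.1189 × 0.9775 = 0.11622
  31: 1 × 0.1186 × 0.9585 = 0.11368
  32: 1 × 0.1051 × 0.9385 = 0.09864
  33: 1 × 0.1079 × 0.9367 = 0.10107
  34: 1 × 0.1010 × 0.9268 = 0.09361
Sum = 0.88255
NRR = 0.487 × 0.88255 = 0.42980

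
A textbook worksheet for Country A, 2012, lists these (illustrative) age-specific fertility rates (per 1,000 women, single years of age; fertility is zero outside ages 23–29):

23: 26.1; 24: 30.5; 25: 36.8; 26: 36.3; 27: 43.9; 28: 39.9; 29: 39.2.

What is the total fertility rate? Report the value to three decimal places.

0.253

Sum of ASFRs = 26.1 + 30.5 + 36.8 + 36.3 + 43.9 + 39.9 + 39.2 = 252.7
TFR = 252.7 / 1000 = 0.2527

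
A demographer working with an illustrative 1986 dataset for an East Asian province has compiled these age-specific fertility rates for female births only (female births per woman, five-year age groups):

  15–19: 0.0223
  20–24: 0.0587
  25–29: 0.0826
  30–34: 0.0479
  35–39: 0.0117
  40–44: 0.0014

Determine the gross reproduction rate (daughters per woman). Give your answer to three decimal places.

Sum of female ASFRs = 0.0223 + 0.0587 + 0.0826 + 0.0479 + 0.0117 + 0.0014 = 0.2246
GRR = 5 × 0.2246 = 1.123

1.123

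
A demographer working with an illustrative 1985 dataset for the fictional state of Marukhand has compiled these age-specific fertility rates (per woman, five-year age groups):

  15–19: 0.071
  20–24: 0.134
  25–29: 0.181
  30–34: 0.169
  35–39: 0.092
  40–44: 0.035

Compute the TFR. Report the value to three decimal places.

3.410

Sum of ASFRs = 0.071 + 0.134 + 0.181 + 0.169 + 0.092 + 0.035 = 0.682
TFR = 5 × 0.682 = 3.41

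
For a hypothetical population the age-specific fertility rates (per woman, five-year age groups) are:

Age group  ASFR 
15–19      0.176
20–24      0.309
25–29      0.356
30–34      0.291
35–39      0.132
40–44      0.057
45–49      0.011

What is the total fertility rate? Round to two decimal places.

Sum of ASFRs = 0.176 + 0.309 + 0.356 + 0.291 + 0.132 + 0.057 + 0.011 = 1.332
TFR = 5 × 1.332 = 6.66

6.66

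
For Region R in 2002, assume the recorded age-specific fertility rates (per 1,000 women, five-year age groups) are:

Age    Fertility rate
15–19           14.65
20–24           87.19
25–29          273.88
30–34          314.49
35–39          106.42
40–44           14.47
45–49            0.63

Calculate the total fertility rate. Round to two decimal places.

4.06

Sum of ASFRs = 14.65 + 87.19 + 273.88 + 314.49 + 106.42 + 14.47 + 0.63 = 811.73
TFR = 5 × 811.73 / 1000 = 4.05865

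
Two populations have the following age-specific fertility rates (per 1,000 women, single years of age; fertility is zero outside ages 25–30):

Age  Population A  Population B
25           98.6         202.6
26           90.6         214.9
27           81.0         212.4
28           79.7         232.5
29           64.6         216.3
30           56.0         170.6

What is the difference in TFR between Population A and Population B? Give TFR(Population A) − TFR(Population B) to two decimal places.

Population A:
  Sum of ASFRs = 98.6 + 90.6 + 81.0 + 79.7 + 64.6 + 56.0 = 470.5
  TFR = 470.5 / 1000 = 0.4705
Population B:
  Sum of ASFRs = 202.6 + 214.9 + 212.4 + 232.5 + 216.3 + 170.6 = 1249.3
  TFR = 1249.3 / 1000 = 1.2493
Difference = 0.4705 − 1.2493 = -0.7788

-0.78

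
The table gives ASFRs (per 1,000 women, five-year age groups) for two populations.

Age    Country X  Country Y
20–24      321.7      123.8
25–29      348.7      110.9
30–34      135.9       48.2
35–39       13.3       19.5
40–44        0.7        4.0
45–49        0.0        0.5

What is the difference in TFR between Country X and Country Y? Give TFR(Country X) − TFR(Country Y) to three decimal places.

2.567

Country X:
  Sum of ASFRs = 321.7 + 348.7 + 135.9 + 13.3 + 0.7 + 0.0 = 820.3
  TFR = 5 × 820.3 / 1000 = 4.1015
Country Y:
  Sum of ASFRs = 123.8 + 110.9 + 48.2 + 19.5 + 4.0 + 0.5 = 306.9
  TFR = 5 × 306.9 / 1000 = 1.5345
Difference = 4.1015 − 1.5345 = 2.567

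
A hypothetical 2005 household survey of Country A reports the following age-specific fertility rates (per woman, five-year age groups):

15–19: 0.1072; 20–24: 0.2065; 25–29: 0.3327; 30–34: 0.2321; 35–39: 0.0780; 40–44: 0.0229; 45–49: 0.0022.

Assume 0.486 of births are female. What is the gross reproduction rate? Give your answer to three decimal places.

Proportion female at birth = 0.486.
Sum of ASFRs = 0.1072 + 0.2065 + 0.3327 + 0.2321 + 0.0780 + 0.0229 + 0.0022 = 0.9816
TFR = 5 × 0.9816 = 4.908
GRR = 0.486 × 4.908 = 2.38529

2.385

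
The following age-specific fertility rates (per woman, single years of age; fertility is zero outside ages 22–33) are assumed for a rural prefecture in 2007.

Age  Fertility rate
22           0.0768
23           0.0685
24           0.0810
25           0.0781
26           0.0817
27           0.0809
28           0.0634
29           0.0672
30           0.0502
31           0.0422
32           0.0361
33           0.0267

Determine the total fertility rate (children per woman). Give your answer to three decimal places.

Sum of ASFRs = 0.0768 + 0.0685 + 0.0810 + 0.0781 + 0.0817 + 0.0809 + 0.0634 + 0.0672 + 0.0502 + 0.0422 + 0.0361 + 0.0267 = 0.7528
TFR = 0.7528

0.753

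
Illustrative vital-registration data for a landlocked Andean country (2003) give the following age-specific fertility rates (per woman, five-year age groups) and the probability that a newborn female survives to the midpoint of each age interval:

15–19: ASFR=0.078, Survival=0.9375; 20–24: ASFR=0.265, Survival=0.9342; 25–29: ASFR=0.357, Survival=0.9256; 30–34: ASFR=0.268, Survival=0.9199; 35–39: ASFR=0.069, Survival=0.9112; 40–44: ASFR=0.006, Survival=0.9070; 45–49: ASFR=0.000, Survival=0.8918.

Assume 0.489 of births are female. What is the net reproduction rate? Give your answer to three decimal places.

2.362

Proportion female at birth = 0.489.
Per-age-group product (5 × ASFR × survival probability):
  15–19: 5 × 0.078 × 0.9375 = 0.36563
  20–24: 5 × 0.265 × 0.9342 = 1.23782
  25–29: 5 × 0.357 × 0.9256 = 1.65220
  30–34: 5 × 0.268 × 0.9199 = 1.23267
  35–39: 5 × 0.069 × 0.9112 = 0.31436
  40–44: 5 × 0.006 × 0.9070 = 0.02721
  45–49: 5 × 0.000 × 0.8918 = 0.00000
Sum = 4.82989
NRR = 0.489 × 4.82989 = 2.36182
An NRR exceeding 1 indicates intrinsic growth under these rates.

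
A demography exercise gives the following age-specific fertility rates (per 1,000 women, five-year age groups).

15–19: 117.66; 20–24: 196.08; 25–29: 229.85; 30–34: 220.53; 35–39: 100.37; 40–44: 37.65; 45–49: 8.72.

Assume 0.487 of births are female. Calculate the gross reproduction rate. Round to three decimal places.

2.218

Proportion female at birth = 0.487.
Sum of ASFRs = 117.66 + 196.08 + 229.85 + 220.53 + 100.37 + 37.65 + 8.72 = 910.86
TFR = 5 × 910.86 / 1000 = 4.5543
GRR = 0.487 × 4.5543 = 2.21794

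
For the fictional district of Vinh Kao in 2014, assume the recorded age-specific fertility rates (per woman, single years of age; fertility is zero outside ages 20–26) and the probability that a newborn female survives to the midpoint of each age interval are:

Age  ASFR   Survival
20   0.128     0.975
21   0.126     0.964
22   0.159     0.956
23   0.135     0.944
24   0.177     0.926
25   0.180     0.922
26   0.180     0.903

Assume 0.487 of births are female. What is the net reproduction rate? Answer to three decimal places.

0.496

Proportion female at birth = 0.487.
Per-age-group product (1 × ASFR × survival probability):
  20: 1 × 0.128 × 0.975 = 0.12480
  21: 1 × 0.126 × 0.964 = 0.12146
  22: 1 × 0.159 × 0.956 = 0.15200
  23: 1 × 0.135 × 0.944 = 0.12744
  24: 1 × 0.177 × 0.926 = 0.16390
  25: 1 × 0.180 × 0.922 = 0.16596
  26: 1 × 0.180 × 0.903 = 0.16254
Sum = 1.01810
NRR = 0.487 × 1.01810 = 0.49581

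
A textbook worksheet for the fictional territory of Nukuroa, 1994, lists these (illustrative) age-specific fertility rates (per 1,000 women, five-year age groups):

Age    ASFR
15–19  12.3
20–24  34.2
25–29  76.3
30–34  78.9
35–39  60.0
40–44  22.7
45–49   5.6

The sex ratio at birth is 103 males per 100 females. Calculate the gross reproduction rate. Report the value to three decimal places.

Proportion female at birth = 100 / (100 + 103) = 0.49261.
Sum of ASFRs = 12.3 + 34.2 + 76.3 + 78.9 + 60.0 + 22.7 + 5.6 = 290.0
TFR = 5 × 290.0 / 1000 = 1.45
GRR = 0.49261 × 1.45 = 0.71428

0.714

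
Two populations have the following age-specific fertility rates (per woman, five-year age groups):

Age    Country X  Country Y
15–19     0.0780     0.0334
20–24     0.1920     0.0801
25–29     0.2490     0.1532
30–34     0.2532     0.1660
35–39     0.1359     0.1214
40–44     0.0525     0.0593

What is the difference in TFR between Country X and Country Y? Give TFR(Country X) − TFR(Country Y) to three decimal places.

Country X:
  Sum of ASFRs = 0.0780 + 0.1920 + 0.2490 + 0.2532 + 0.1359 + 0.0525 = 0.9606
  TFR = 5 × 0.9606 = 4.803
Country Y:
  Sum of ASFRs = 0.0334 + 0.0801 + 0.1532 + 0.1660 + 0.1214 + 0.0593 = 0.6134
  TFR = 5 × 0.6134 = 3.067
Difference = 4.803 − 3.067 = 1.736

1.736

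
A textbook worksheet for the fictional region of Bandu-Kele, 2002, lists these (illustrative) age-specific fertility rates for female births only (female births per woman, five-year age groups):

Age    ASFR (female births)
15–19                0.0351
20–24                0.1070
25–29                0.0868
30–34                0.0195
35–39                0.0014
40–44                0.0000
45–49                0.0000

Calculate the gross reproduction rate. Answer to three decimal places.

Sum of female ASFRs = 0.0351 + 0.1070 + 0.0868 + 0.0195 + 0.0014 + 0.0000 + 0.0000 = 0.2498
GRR = 5 × 0.2498 = 1.249

1.249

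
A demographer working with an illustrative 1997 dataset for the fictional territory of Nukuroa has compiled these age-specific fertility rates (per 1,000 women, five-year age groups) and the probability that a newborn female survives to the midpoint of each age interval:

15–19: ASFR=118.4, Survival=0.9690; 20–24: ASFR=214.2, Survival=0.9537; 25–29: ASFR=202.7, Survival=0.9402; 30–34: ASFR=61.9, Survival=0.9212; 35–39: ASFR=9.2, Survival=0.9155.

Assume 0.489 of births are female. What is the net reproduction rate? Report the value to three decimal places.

Proportion female at birth = 0.489.
Each age group contributes 5 × ASFR × survival:
  15–19: 5 × 118.4/1000 × 0.9690 = 0.57365
  20–24: 5 × 214.2/1000 × 0.9537 = 1.02141
  25–29: 5 × 202.7/1000 × 0.9402 = 0.95289
  30–34: 5 × 61.9/1000 × 0.9212 = 0.28511
  35–39: 5 × 9.2/1000 × 0.9155 = 0.04211
Sum = 2.87517
NRR = 0.489 × 2.87517 = 1.40596
An NRR exceeding 1 indicates intrinsic growth under these rates.

1.406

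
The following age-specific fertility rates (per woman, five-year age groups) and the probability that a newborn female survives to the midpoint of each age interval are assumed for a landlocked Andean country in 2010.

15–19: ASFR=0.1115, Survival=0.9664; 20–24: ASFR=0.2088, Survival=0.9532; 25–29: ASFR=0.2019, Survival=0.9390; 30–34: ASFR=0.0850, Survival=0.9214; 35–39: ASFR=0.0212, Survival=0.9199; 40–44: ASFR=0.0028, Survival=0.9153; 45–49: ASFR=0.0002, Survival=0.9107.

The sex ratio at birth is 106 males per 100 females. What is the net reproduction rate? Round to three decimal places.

Proportion female at birth = 100 / (100 + 106) = 0.48544.
Survival-weighted fertility by age (5·fₓ·Sₓ):
  15–19: 5 × 0.1115 × 0.9664 = 0.53877
  20–24: 5 × 0.2088 × 0.9532 = 0.99514
  25–29: 5 × 0.2019 × 0.9390 = 0.94792
  30–34: 5 × 0.0850 × 0.9214 = 0.39160
  35–39: 5 × 0.0212 × 0.9199 = 0.09751
  40–44: 5 × 0.0028 × 0.9153 = 0.01281
  45–49: 5 × 0.0002 × 0.9107 = 0.00091
Sum = 2.98466
NRR = 0.48544 × 2.98466 = 1.44887

1.449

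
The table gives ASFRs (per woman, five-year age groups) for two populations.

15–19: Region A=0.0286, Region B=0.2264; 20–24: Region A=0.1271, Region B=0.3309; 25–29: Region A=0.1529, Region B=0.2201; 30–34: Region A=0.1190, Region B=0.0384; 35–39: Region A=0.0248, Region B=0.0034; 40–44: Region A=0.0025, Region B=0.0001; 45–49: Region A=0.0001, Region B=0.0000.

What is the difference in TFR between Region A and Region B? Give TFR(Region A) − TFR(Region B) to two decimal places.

-1.82

Region A:
  Sum of ASFRs = 0.0286 + 0.1271 + 0.1529 + 0.1190 + 0.0248 + 0.0025 + 0.0001 = 0.4550
  TFR = 5 × 0.4550 = 2.275
Region B:
  Sum of ASFRs = 0.2264 + 0.3309 + 0.2201 + 0.0384 + 0.0034 + 0.0001 + 0.0000 = 0.8193
  TFR = 5 × 0.8193 = 4.0965
Difference = 2.275 − 4.0965 = -1.8215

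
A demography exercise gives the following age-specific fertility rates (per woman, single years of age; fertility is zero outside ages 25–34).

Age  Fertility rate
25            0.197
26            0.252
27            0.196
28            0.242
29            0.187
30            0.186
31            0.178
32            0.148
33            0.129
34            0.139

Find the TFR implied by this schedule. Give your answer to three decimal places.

1.854

Sum of ASFRs = 0.197 + 0.252 + 0.196 + 0.242 + 0.187 + 0.186 + 0.178 + 0.148 + 0.129 + 0.139 = 1.854
TFR = 1.854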